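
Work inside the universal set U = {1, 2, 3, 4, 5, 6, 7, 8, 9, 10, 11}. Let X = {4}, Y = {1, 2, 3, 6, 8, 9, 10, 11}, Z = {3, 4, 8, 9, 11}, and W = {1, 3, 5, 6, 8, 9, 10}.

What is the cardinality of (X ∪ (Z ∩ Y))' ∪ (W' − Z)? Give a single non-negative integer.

6

Z ∩ Y = {3, 8, 9, 11}
X ∪ (Z ∩ Y) = {3, 4, 8, 9, 11}
(X ∪ (Z ∩ Y))' = {1, 2, 5, 6, 7, 10}
W' = {2, 4, 7, 11}
W' − Z = {2, 7}
(X ∪ (Z ∩ Y))' ∪ (W' − Z) = {1, 2, 5, 6, 7, 10}
|(X ∪ (Z ∩ Y))' ∪ (W' − Z)| = 6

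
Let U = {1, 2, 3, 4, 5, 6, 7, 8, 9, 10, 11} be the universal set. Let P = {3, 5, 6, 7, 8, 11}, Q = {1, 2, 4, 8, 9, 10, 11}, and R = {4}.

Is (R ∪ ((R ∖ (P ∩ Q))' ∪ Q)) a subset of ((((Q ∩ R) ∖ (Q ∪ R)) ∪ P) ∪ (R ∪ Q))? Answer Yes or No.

P ∩ Q = {8, 11}
R ∖ (P ∩ Q) = {4}
(R ∖ (P ∩ Q))' = {1, 2, 3, 5, 6, 7, 8, 9, 10, 11}
(R ∖ (P ∩ Q))' ∪ Q = {1, 2, 3, 4, 5, 6, 7, 8, 9, 10, 11}
R ∪ ((R ∖ (P ∩ Q))' ∪ Q) = {1, 2, 3, 4, 5, 6, 7, 8, 9, 10, 11}
Q ∩ R = {4}
Q ∪ R = {1, 2, 4, 8, 9, 10, 11}
(Q ∩ R) ∖ (Q ∪ R) = {}
((Q ∩ R) ∖ (Q ∪ R)) ∪ P = {3, 5, 6, 7, 8, 11}
R ∪ Q = {1, 2, 4, 8, 9, 10, 11}
(((Q ∩ R) ∖ (Q ∪ R)) ∪ P) ∪ (R ∪ Q) = {1, 2, 3, 4, 5, 6, 7, 8, 9, 10, 11}
Every element of {1, 2, 3, 4, 5, 6, 7, 8, 9, 10, 11} is in {1, 2, 3, 4, 5, 6, 7, 8, 9, 10, 11}, so R ∪ ((R ∖ (P ∩ Q))' ∪ Q) ⊆ (((Q ∩ R) ∖ (Q ∪ R)) ∪ P) ∪ (R ∪ Q).

Yes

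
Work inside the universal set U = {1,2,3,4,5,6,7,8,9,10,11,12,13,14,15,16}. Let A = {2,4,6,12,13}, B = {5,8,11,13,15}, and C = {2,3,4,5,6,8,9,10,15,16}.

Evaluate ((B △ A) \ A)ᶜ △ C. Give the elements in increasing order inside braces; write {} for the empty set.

B △ A = {2,4,5,6,8,11,12,15}
(B △ A) \ A = {5,8,11,15}
((B △ A) \ A)ᶜ = {1,2,3,4,6,7,9,10,12,13,14,16}
((B △ A) \ A)ᶜ △ C = {1,5,7,8,12,13,14,15}

{1,5,7,8,12,13,14,15}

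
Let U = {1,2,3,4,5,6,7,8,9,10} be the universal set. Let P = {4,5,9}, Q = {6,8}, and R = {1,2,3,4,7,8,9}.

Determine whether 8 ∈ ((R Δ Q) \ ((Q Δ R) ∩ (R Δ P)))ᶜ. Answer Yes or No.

Yes

8 ∈ R and 8 ∈ Q, so 8 ∉ R Δ Q
8 ∈ Q and 8 ∈ R, so 8 ∉ Q Δ R
8 ∈ R and 8 ∉ P, so 8 ∈ R Δ P
8 ∉ (Q Δ R) and 8 ∈ (R Δ P), so 8 ∉ (Q Δ R) ∩ (R Δ P)
8 ∉ (R Δ Q) and 8 ∉ ((Q Δ R) ∩ (R Δ P)), so 8 ∉ (R Δ Q) \ ((Q Δ R) ∩ (R Δ P))
8 ∈ ((R Δ Q) \ ((Q Δ R) ∩ (R Δ P)))ᶜ since 8 ∉ ((R Δ Q) \ ((Q Δ R) ∩ (R Δ P)))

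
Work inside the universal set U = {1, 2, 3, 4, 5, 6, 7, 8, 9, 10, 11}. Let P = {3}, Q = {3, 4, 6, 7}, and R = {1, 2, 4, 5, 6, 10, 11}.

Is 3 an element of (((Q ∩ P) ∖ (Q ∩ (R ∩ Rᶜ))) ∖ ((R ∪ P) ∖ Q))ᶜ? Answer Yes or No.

3 ∈ Q and 3 ∈ P, so 3 ∈ Q ∩ P
3 ∉ R, so 3 ∈ Rᶜ
3 ∉ R and 3 ∈ Rᶜ, so 3 ∉ R ∩ Rᶜ
3 ∈ Q and 3 ∉ (R ∩ Rᶜ), so 3 ∉ Q ∩ (R ∩ Rᶜ)
3 ∈ (Q ∩ P) and 3 ∉ (Q ∩ (R ∩ Rᶜ)), so 3 ∈ (Q ∩ P) ∖ (Q ∩ (R ∩ Rᶜ))
3 ∉ R and 3 ∈ P, so 3 ∈ R ∪ P
3 ∈ (R ∪ P) and 3 ∈ Q, so 3 ∉ (R ∪ P) ∖ Q
3 ∈ ((Q ∩ P) ∖ (Q ∩ (R ∩ Rᶜ))) and 3 ∉ ((R ∪ P) ∖ Q), so 3 ∈ ((Q ∩ P) ∖ (Q ∩ (R ∩ Rᶜ))) ∖ ((R ∪ P) ∖ Q)
3 ∉ (((Q ∩ P) ∖ (Q ∩ (R ∩ Rᶜ))) ∖ ((R ∪ P) ∖ Q))ᶜ since 3 ∈ (((Q ∩ P) ∖ (Q ∩ (R ∩ Rᶜ))) ∖ ((R ∪ P) ∖ Q))

No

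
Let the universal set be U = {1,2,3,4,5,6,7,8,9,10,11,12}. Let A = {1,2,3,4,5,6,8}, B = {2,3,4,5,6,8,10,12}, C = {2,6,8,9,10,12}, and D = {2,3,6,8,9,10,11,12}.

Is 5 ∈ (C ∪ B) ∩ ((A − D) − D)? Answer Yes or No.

Yes

5 ∉ C and 5 ∈ B, so 5 ∈ C ∪ B
5 ∈ A and 5 ∉ D, so 5 ∈ A − D
5 ∈ (A − D) and 5 ∉ D, so 5 ∈ (A − D) − D
5 ∈ (C ∪ B) and 5 ∈ ((A − D) − D), so 5 ∈ (C ∪ B) ∩ ((A − D) − D)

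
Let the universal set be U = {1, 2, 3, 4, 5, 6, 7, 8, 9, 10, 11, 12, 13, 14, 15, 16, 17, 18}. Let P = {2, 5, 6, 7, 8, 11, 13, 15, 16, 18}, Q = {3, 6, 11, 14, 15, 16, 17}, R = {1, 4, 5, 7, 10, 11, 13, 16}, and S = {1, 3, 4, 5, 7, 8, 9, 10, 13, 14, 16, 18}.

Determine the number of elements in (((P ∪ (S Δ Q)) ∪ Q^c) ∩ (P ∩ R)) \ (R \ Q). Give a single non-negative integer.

S Δ Q = {1, 4, 5, 6, 7, 8, 9, 10, 11, 13, 15, 17, 18}
P ∪ (S Δ Q) = {1, 2, 4, 5, 6, 7, 8, 9, 10, 11, 13, 15, 16, 17, 18}
Q^c = {1, 2, 4, 5, 7, 8, 9, 10, 12, 13, 18}
(P ∪ (S Δ Q)) ∪ Q^c = {1, 2, 4, 5, 6, 7, 8, 9, 10, 11, 12, 13, 15, 16, 17, 18}
P ∩ R = {5, 7, 11, 13, 16}
((P ∪ (S Δ Q)) ∪ Q^c) ∩ (P ∩ R) = {5, 7, 11, 13, 16}
R \ Q = {1, 4, 5, 7, 10, 13}
(((P ∪ (S Δ Q)) ∪ Q^c) ∩ (P ∩ R)) \ (R \ Q) = {11, 16}
|(((P ∪ (S Δ Q)) ∪ Q^c) ∩ (P ∩ R)) \ (R \ Q)| = 2

2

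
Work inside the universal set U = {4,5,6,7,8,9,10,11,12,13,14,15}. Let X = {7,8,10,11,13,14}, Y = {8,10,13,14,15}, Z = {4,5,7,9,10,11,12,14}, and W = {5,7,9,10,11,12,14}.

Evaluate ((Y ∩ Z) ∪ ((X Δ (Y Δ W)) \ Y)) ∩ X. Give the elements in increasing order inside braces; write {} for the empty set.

{10,14}

Y ∩ Z = {10,14}
Y Δ W = {5,7,8,9,11,12,13,15}
X Δ (Y Δ W) = {5,9,10,12,14,15}
(X Δ (Y Δ W)) \ Y = {5,9,12}
(Y ∩ Z) ∪ ((X Δ (Y Δ W)) \ Y) = {5,9,10,12,14}
((Y ∩ Z) ∪ ((X Δ (Y Δ W)) \ Y)) ∩ X = {10,14}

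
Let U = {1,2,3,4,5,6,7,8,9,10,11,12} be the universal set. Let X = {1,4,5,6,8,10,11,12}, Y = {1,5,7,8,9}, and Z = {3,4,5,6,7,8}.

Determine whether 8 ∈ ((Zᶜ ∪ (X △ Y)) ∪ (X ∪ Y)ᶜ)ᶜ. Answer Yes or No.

8 ∈ Z, so 8 ∉ Zᶜ
8 ∈ X and 8 ∈ Y, so 8 ∉ X △ Y
8 ∉ Zᶜ and 8 ∉ (X △ Y), so 8 ∉ Zᶜ ∪ (X △ Y)
8 ∈ X and 8 ∈ Y, so 8 ∈ X ∪ Y
8 ∉ (X ∪ Y)ᶜ since 8 ∈ (X ∪ Y)
8 ∉ (Zᶜ ∪ (X △ Y)) and 8 ∉ (X ∪ Y)ᶜ, so 8 ∉ (Zᶜ ∪ (X △ Y)) ∪ (X ∪ Y)ᶜ
8 ∈ ((Zᶜ ∪ (X △ Y)) ∪ (X ∪ Y)ᶜ)ᶜ since 8 ∉ ((Zᶜ ∪ (X △ Y)) ∪ (X ∪ Y)ᶜ)

Yes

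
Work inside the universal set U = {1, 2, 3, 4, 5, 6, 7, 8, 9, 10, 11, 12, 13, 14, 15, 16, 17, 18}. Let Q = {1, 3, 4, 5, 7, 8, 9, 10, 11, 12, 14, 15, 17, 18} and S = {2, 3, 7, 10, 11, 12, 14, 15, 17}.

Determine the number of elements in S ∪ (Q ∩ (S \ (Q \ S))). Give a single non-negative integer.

Q \ S = {1, 4, 5, 8, 9, 18}
S \ (Q \ S) = {2, 3, 7, 10, 11, 12, 14, 15, 17}
Q ∩ (S \ (Q \ S)) = {3, 7, 10, 11, 12, 14, 15, 17}
S ∪ (Q ∩ (S \ (Q \ S))) = {2, 3, 7, 10, 11, 12, 14, 15, 17}
|S ∪ (Q ∩ (S \ (Q \ S)))| = 9

9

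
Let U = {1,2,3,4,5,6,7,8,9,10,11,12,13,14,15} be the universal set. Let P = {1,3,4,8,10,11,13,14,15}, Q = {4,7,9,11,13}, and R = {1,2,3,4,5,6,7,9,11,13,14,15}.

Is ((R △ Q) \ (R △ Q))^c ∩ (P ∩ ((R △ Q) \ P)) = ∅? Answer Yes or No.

R △ Q = {1,2,3,5,6,14,15}
(R △ Q) \ (R △ Q) = {}
((R △ Q) \ (R △ Q))^c = {1,2,3,4,5,6,7,8,9,10,11,12,13,14,15}
(R △ Q) \ P = {2,5,6}
P ∩ ((R △ Q) \ P) = {}
{1,2,3,4,5,6,7,8,9,10,11,12,13,14,15} and {} share no elements.

Yes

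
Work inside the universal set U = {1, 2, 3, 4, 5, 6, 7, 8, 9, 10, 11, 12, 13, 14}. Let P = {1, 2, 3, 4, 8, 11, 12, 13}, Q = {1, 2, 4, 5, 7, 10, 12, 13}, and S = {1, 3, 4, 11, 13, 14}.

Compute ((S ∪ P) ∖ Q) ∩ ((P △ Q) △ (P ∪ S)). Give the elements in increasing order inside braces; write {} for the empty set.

S ∪ P = {1, 2, 3, 4, 8, 11, 12, 13, 14}
(S ∪ P) ∖ Q = {3, 8, 11, 14}
P △ Q = {3, 5, 7, 8, 10, 11}
P ∪ S = {1, 2, 3, 4, 8, 11, 12, 13, 14}
(P △ Q) △ (P ∪ S) = {1, 2, 4, 5, 7, 10, 12, 13, 14}
((S ∪ P) ∖ Q) ∩ ((P △ Q) △ (P ∪ S)) = {14}

{14}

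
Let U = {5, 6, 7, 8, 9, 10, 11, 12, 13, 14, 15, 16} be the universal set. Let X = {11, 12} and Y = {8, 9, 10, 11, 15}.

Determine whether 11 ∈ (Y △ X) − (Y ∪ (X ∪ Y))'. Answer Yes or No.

11 ∈ Y and 11 ∈ X, so 11 ∉ Y △ X
11 ∈ X and 11 ∈ Y, so 11 ∈ X ∪ Y
11 ∈ Y and 11 ∈ (X ∪ Y), so 11 ∈ Y ∪ (X ∪ Y)
11 ∉ (Y ∪ (X ∪ Y))' since 11 ∈ (Y ∪ (X ∪ Y))
11 ∉ (Y △ X) and 11 ∉ (Y ∪ (X ∪ Y))', so 11 ∉ (Y △ X) − (Y ∪ (X ∪ Y))'

No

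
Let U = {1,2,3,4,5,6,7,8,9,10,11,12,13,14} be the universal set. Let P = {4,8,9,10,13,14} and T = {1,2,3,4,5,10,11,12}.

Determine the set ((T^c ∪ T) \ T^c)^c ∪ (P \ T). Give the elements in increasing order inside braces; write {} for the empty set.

T^c = {6,7,8,9,13,14}
T^c ∪ T = {1,2,3,4,5,6,7,8,9,10,11,12,13,14}
(T^c ∪ T) \ T^c = {1,2,3,4,5,10,11,12}
((T^c ∪ T) \ T^c)^c = {6,7,8,9,13,14}
P \ T = {8,9,13,14}
((T^c ∪ T) \ T^c)^c ∪ (P \ T) = {6,7,8,9,13,14}

{6,7,8,9,13,14}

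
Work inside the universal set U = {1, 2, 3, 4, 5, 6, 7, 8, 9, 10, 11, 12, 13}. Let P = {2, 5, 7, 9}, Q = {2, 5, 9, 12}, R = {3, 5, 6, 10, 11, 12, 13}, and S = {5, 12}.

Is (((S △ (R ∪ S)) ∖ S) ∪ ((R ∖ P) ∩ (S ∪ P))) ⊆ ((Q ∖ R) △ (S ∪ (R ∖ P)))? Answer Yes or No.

R ∪ S = {3, 5, 6, 10, 11, 12, 13}
S △ (R ∪ S) = {3, 6, 10, 11, 13}
(S △ (R ∪ S)) ∖ S = {3, 6, 10, 11, 13}
R ∖ P = {3, 6, 10, 11, 12, 13}
S ∪ P = {2, 5, 7, 9, 12}
(R ∖ P) ∩ (S ∪ P) = {12}
((S △ (R ∪ S)) ∖ S) ∪ ((R ∖ P) ∩ (S ∪ P)) = {3, 6, 10, 11, 12, 13}
Q ∖ R = {2, 9}
S ∪ (R ∖ P) = {3, 5, 6, 10, 11, 12, 13}
(Q ∖ R) △ (S ∪ (R ∖ P)) = {2, 3, 5, 6, 9, 10, 11, 12, 13}
Every element of {3, 6, 10, 11, 12, 13} is in {2, 3, 5, 6, 9, 10, 11, 12, 13}, so ((S △ (R ∪ S)) ∖ S) ∪ ((R ∖ P) ∩ (S ∪ P)) ⊆ (Q ∖ R) △ (S ∪ (R ∖ P)).

Yes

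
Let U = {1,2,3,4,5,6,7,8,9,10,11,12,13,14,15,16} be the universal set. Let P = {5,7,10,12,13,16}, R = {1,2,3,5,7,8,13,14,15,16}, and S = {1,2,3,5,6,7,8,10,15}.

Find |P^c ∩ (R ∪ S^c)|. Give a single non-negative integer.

9

P^c = {1,2,3,4,6,8,9,11,14,15}
S^c = {4,9,11,12,13,14,16}
R ∪ S^c = {1,2,3,4,5,7,8,9,11,12,13,14,15,16}
P^c ∩ (R ∪ S^c) = {1,2,3,4,8,9,11,14,15}
|P^c ∩ (R ∪ S^c)| = 9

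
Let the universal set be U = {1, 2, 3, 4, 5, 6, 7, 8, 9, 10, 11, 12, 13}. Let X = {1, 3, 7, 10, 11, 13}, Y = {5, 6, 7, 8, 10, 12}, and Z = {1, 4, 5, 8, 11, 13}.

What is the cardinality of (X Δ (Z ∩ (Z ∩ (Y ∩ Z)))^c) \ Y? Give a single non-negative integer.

Y ∩ Z = {5, 8}
Z ∩ (Y ∩ Z) = {5, 8}
Z ∩ (Z ∩ (Y ∩ Z)) = {5, 8}
(Z ∩ (Z ∩ (Y ∩ Z)))^c = {1, 2, 3, 4, 6, 7, 9, 10, 11, 12, 13}
X Δ (Z ∩ (Z ∩ (Y ∩ Z)))^c = {2, 4, 6, 9, 12}
(X Δ (Z ∩ (Z ∩ (Y ∩ Z)))^c) \ Y = {2, 4, 9}
|(X Δ (Z ∩ (Z ∩ (Y ∩ Z)))^c) \ Y| = 3

3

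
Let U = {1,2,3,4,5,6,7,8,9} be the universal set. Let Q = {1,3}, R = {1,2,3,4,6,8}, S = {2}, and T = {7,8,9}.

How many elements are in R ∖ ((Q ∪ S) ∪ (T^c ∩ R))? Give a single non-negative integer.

Q ∪ S = {1,2,3}
T^c = {1,2,3,4,5,6}
T^c ∩ R = {1,2,3,4,6}
(Q ∪ S) ∪ (T^c ∩ R) = {1,2,3,4,6}
R ∖ ((Q ∪ S) ∪ (T^c ∩ R)) = {8}
|R ∖ ((Q ∪ S) ∪ (T^c ∩ R))| = 1

1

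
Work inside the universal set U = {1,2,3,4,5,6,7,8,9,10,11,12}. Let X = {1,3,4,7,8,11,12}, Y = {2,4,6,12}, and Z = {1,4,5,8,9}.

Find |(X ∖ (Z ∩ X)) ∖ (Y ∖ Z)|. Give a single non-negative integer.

Z ∩ X = {1,4,8}
X ∖ (Z ∩ X) = {3,7,11,12}
Y ∖ Z = {2,6,12}
(X ∖ (Z ∩ X)) ∖ (Y ∖ Z) = {3,7,11}
|(X ∖ (Z ∩ X)) ∖ (Y ∖ Z)| = 3

3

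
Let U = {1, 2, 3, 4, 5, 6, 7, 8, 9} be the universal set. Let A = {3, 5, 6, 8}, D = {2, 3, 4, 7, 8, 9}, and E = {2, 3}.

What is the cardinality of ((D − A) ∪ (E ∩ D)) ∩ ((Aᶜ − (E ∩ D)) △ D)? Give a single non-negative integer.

2

D − A = {2, 4, 7, 9}
E ∩ D = {2, 3}
(D − A) ∪ (E ∩ D) = {2, 3, 4, 7, 9}
Aᶜ = {1, 2, 4, 7, 9}
Aᶜ − (E ∩ D) = {1, 4, 7, 9}
(Aᶜ − (E ∩ D)) △ D = {1, 2, 3, 8}
((D − A) ∪ (E ∩ D)) ∩ ((Aᶜ − (E ∩ D)) △ D) = {2, 3}
|((D − A) ∪ (E ∩ D)) ∩ ((Aᶜ − (E ∩ D)) △ D)| = 2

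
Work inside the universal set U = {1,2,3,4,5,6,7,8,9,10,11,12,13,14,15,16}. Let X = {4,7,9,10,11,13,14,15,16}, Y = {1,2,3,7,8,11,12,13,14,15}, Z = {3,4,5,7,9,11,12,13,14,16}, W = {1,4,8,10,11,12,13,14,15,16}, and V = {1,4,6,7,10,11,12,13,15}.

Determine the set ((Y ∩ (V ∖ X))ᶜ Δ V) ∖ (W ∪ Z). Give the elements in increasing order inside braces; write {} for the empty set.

{2}

V ∖ X = {1,6,12}
Y ∩ (V ∖ X) = {1,12}
(Y ∩ (V ∖ X))ᶜ = {2,3,4,5,6,7,8,9,10,11,13,14,15,16}
(Y ∩ (V ∖ X))ᶜ Δ V = {1,2,3,5,8,9,12,14,16}
W ∪ Z = {1,3,4,5,7,8,9,10,11,12,13,14,15,16}
((Y ∩ (V ∖ X))ᶜ Δ V) ∖ (W ∪ Z) = {2}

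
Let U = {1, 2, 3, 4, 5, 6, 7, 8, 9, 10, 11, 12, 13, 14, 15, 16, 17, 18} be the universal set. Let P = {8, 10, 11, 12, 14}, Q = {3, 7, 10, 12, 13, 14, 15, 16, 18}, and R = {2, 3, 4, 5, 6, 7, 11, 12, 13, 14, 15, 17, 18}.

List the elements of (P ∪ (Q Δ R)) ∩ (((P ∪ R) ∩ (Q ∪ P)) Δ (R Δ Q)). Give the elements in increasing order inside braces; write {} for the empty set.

{2, 4, 5, 6, 8, 12, 14, 16, 17}

Q Δ R = {2, 4, 5, 6, 10, 11, 16, 17}
P ∪ (Q Δ R) = {2, 4, 5, 6, 8, 10, 11, 12, 14, 16, 17}
P ∪ R = {2, 3, 4, 5, 6, 7, 8, 10, 11, 12, 13, 14, 15, 17, 18}
Q ∪ P = {3, 7, 8, 10, 11, 12, 13, 14, 15, 16, 18}
(P ∪ R) ∩ (Q ∪ P) = {3, 7, 8, 10, 11, 12, 13, 14, 15, 18}
R Δ Q = {2, 4, 5, 6, 10, 11, 16, 17}
((P ∪ R) ∩ (Q ∪ P)) Δ (R Δ Q) = {2, 3, 4, 5, 6, 7, 8, 12, 13, 14, 15, 16, 17, 18}
(P ∪ (Q Δ R)) ∩ (((P ∪ R) ∩ (Q ∪ P)) Δ (R Δ Q)) = {2, 4, 5, 6, 8, 12, 14, 16, 17}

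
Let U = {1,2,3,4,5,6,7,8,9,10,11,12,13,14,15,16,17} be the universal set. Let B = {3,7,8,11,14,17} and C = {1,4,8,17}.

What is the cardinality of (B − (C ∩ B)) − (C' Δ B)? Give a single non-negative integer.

C ∩ B = {8,17}
B − (C ∩ B) = {3,7,11,14}
C' = {2,3,5,6,7,9,10,11,12,13,14,15,16}
C' Δ B = {2,5,6,8,9,10,12,13,15,16,17}
(B − (C ∩ B)) − (C' Δ B) = {3,7,11,14}
|(B − (C ∩ B)) − (C' Δ B)| = 4

4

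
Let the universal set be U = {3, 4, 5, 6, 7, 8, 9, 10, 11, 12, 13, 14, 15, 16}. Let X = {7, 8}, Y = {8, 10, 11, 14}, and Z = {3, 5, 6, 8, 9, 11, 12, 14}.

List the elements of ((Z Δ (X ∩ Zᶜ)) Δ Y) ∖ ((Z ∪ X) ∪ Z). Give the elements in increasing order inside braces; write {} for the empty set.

{10}

Zᶜ = {4, 7, 10, 13, 15, 16}
X ∩ Zᶜ = {7}
Z Δ (X ∩ Zᶜ) = {3, 5, 6, 7, 8, 9, 11, 12, 14}
(Z Δ (X ∩ Zᶜ)) Δ Y = {3, 5, 6, 7, 9, 10, 12}
Z ∪ X = {3, 5, 6, 7, 8, 9, 11, 12, 14}
(Z ∪ X) ∪ Z = {3, 5, 6, 7, 8, 9, 11, 12, 14}
((Z Δ (X ∩ Zᶜ)) Δ Y) ∖ ((Z ∪ X) ∪ Z) = {10}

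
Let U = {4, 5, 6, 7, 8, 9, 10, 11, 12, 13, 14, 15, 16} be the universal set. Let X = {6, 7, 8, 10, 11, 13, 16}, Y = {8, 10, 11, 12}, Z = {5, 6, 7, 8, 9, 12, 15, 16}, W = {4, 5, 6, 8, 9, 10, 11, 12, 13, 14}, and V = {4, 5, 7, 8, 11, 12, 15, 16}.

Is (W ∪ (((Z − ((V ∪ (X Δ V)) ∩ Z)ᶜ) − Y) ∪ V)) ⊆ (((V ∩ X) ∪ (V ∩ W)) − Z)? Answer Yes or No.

X Δ V = {4, 5, 6, 10, 12, 13, 15}
V ∪ (X Δ V) = {4, 5, 6, 7, 8, 10, 11, 12, 13, 15, 16}
(V ∪ (X Δ V)) ∩ Z = {5, 6, 7, 8, 12, 15, 16}
((V ∪ (X Δ V)) ∩ Z)ᶜ = {4, 9, 10, 11, 13, 14}
Z − ((V ∪ (X Δ V)) ∩ Z)ᶜ = {5, 6, 7, 8, 12, 15, 16}
(Z − ((V ∪ (X Δ V)) ∩ Z)ᶜ) − Y = {5, 6, 7, 15, 16}
((Z − ((V ∪ (X Δ V)) ∩ Z)ᶜ) − Y) ∪ V = {4, 5, 6, 7, 8, 11, 12, 15, 16}
W ∪ (((Z − ((V ∪ (X Δ V)) ∩ Z)ᶜ) − Y) ∪ V) = {4, 5, 6, 7, 8, 9, 10, 11, 12, 13, 14, 15, 16}
V ∩ X = {7, 8, 11, 16}
V ∩ W = {4, 5, 8, 11, 12}
(V ∩ X) ∪ (V ∩ W) = {4, 5, 7, 8, 11, 12, 16}
((V ∩ X) ∪ (V ∩ W)) − Z = {4, 11}
5 ∈ W ∪ (((Z − ((V ∪ (X Δ V)) ∩ Z)ᶜ) − Y) ∪ V) but 5 ∉ ((V ∩ X) ∪ (V ∩ W)) − Z, so the inclusion fails.

No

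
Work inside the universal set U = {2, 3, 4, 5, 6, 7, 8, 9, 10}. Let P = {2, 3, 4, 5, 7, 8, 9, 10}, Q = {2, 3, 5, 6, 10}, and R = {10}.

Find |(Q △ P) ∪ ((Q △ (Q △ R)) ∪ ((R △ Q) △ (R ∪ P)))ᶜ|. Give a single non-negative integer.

8

Q △ P = {4, 6, 7, 8, 9}
Q △ R = {2, 3, 5, 6}
Q △ (Q △ R) = {10}
R △ Q = {2, 3, 5, 6}
R ∪ P = {2, 3, 4, 5, 7, 8, 9, 10}
(R △ Q) △ (R ∪ P) = {4, 6, 7, 8, 9, 10}
(Q △ (Q △ R)) ∪ ((R △ Q) △ (R ∪ P)) = {4, 6, 7, 8, 9, 10}
((Q △ (Q △ R)) ∪ ((R △ Q) △ (R ∪ P)))ᶜ = {2, 3, 5}
(Q △ P) ∪ ((Q △ (Q △ R)) ∪ ((R △ Q) △ (R ∪ P)))ᶜ = {2, 3, 4, 5, 6, 7, 8, 9}
|(Q △ P) ∪ ((Q △ (Q △ R)) ∪ ((R △ Q) △ (R ∪ P)))ᶜ| = 8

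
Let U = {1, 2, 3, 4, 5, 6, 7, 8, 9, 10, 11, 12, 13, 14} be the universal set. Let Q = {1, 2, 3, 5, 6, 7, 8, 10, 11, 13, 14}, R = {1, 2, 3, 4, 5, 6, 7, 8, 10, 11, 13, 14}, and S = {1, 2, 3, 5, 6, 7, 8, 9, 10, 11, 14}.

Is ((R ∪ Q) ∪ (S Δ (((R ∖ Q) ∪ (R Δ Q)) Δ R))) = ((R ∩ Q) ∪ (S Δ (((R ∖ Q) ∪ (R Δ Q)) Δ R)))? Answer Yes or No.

No

R ∪ Q = {1, 2, 3, 4, 5, 6, 7, 8, 10, 11, 13, 14}
R ∖ Q = {4}
R Δ Q = {4}
(R ∖ Q) ∪ (R Δ Q) = {4}
((R ∖ Q) ∪ (R Δ Q)) Δ R = {1, 2, 3, 5, 6, 7, 8, 10, 11, 13, 14}
S Δ (((R ∖ Q) ∪ (R Δ Q)) Δ R) = {9, 13}
(R ∪ Q) ∪ (S Δ (((R ∖ Q) ∪ (R Δ Q)) Δ R)) = {1, 2, 3, 4, 5, 6, 7, 8, 9, 10, 11, 13, 14}
R ∩ Q = {1, 2, 3, 5, 6, 7, 8, 10, 11, 13, 14}
(R ∩ Q) ∪ (S Δ (((R ∖ Q) ∪ (R Δ Q)) Δ R)) = {1, 2, 3, 5, 6, 7, 8, 9, 10, 11, 13, 14}
4 ∈ (R ∪ Q) ∪ (S Δ (((R ∖ Q) ∪ (R Δ Q)) Δ R)) but 4 ∉ (R ∩ Q) ∪ (S Δ (((R ∖ Q) ∪ (R Δ Q)) Δ R)), so they differ.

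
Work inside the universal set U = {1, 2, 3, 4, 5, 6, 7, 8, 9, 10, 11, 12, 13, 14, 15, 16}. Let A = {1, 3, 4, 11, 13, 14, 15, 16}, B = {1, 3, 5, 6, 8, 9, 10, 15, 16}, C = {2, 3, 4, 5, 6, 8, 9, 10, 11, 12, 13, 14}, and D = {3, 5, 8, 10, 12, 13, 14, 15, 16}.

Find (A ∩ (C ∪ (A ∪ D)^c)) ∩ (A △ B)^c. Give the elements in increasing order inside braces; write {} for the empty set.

{3}

A ∪ D = {1, 3, 4, 5, 8, 10, 11, 12, 13, 14, 15, 16}
(A ∪ D)^c = {2, 6, 7, 9}
C ∪ (A ∪ D)^c = {2, 3, 4, 5, 6, 7, 8, 9, 10, 11, 12, 13, 14}
A ∩ (C ∪ (A ∪ D)^c) = {3, 4, 11, 13, 14}
A △ B = {4, 5, 6, 8, 9, 10, 11, 13, 14}
(A △ B)^c = {1, 2, 3, 7, 12, 15, 16}
(A ∩ (C ∪ (A ∪ D)^c)) ∩ (A △ B)^c = {3}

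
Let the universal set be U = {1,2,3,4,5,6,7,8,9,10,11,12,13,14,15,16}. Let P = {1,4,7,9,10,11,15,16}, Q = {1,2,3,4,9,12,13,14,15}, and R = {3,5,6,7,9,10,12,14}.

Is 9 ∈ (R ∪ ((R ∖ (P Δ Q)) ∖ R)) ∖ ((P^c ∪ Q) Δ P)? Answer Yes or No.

9 ∈ P and 9 ∈ Q, so 9 ∉ P Δ Q
9 ∈ R and 9 ∉ (P Δ Q), so 9 ∈ R ∖ (P Δ Q)
9 ∈ (R ∖ (P Δ Q)) and 9 ∈ R, so 9 ∉ (R ∖ (P Δ Q)) ∖ R
9 ∈ R and 9 ∉ ((R ∖ (P Δ Q)) ∖ R), so 9 ∈ R ∪ ((R ∖ (P Δ Q)) ∖ R)
9 ∈ P, so 9 ∉ P^c
9 ∉ P^c and 9 ∈ Q, so 9 ∈ P^c ∪ Q
9 ∈ (P^c ∪ Q) and 9 ∈ P, so 9 ∉ (P^c ∪ Q) Δ P
9 ∈ (R ∪ ((R ∖ (P Δ Q)) ∖ R)) and 9 ∉ ((P^c ∪ Q) Δ P), so 9 ∈ (R ∪ ((R ∖ (P Δ Q)) ∖ R)) ∖ ((P^c ∪ Q) Δ P)

Yes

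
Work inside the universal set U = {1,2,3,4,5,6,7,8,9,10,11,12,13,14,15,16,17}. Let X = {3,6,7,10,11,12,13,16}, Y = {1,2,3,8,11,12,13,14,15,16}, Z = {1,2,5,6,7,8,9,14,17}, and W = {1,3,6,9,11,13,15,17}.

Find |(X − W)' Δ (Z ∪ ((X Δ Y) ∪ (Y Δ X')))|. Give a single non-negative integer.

X − W = {7,10,12,16}
(X − W)' = {1,2,3,4,5,6,8,9,11,13,14,15,17}
X Δ Y = {1,2,6,7,8,10,14,15}
X' = {1,2,4,5,8,9,14,15,17}
Y Δ X' = {3,4,5,9,11,12,13,16,17}
(X Δ Y) ∪ (Y Δ X') = {1,2,3,4,5,6,7,8,9,10,11,12,13,14,15,16,17}
Z ∪ ((X Δ Y) ∪ (Y Δ X')) = {1,2,3,4,5,6,7,8,9,10,11,12,13,14,15,16,17}
(X − W)' Δ (Z ∪ ((X Δ Y) ∪ (Y Δ X'))) = {7,10,12,16}
|(X − W)' Δ (Z ∪ ((X Δ Y) ∪ (Y Δ X')))| = 4

4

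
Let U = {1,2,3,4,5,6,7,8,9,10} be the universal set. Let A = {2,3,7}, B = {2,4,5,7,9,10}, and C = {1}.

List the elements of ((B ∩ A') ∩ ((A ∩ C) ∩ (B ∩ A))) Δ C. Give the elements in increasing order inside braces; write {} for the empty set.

{1}

A' = {1,4,5,6,8,9,10}
B ∩ A' = {4,5,9,10}
A ∩ C = {}
B ∩ A = {2,7}
(A ∩ C) ∩ (B ∩ A) = {}
(B ∩ A') ∩ ((A ∩ C) ∩ (B ∩ A)) = {}
((B ∩ A') ∩ ((A ∩ C) ∩ (B ∩ A))) Δ C = {1}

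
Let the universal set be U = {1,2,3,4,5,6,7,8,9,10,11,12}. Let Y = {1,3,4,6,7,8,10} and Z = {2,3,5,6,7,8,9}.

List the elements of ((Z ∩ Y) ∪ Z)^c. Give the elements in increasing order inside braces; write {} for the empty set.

Z ∩ Y = {3,6,7,8}
(Z ∩ Y) ∪ Z = {2,3,5,6,7,8,9}
((Z ∩ Y) ∪ Z)^c = {1,4,10,11,12}

{1,4,10,11,12}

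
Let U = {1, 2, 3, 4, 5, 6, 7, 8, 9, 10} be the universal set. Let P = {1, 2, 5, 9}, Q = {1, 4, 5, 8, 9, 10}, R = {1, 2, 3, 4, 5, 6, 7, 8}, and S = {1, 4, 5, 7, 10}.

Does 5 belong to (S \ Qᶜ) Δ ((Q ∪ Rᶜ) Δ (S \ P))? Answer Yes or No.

No

5 ∈ Q, so 5 ∉ Qᶜ
5 ∈ S and 5 ∉ Qᶜ, so 5 ∈ S \ Qᶜ
5 ∈ R, so 5 ∉ Rᶜ
5 ∈ Q and 5 ∉ Rᶜ, so 5 ∈ Q ∪ Rᶜ
5 ∈ S and 5 ∈ P, so 5 ∉ S \ P
5 ∈ (Q ∪ Rᶜ) and 5 ∉ (S \ P), so 5 ∈ (Q ∪ Rᶜ) Δ (S \ P)
5 ∈ (S \ Qᶜ) and 5 ∈ ((Q ∪ Rᶜ) Δ (S \ P)), so 5 ∉ (S \ Qᶜ) Δ ((Q ∪ Rᶜ) Δ (S \ P))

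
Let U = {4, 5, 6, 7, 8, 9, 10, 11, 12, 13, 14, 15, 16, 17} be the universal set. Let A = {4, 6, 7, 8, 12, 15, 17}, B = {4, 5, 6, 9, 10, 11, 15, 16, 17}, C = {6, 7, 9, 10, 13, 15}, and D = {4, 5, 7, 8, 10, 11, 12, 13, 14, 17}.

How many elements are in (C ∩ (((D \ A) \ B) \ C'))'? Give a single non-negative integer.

D \ A = {5, 10, 11, 13, 14}
(D \ A) \ B = {13, 14}
C' = {4, 5, 8, 11, 12, 14, 16, 17}
((D \ A) \ B) \ C' = {13}
C ∩ (((D \ A) \ B) \ C') = {13}
(C ∩ (((D \ A) \ B) \ C'))' = {4, 5, 6, 7, 8, 9, 10, 11, 12, 14, 15, 16, 17}
|(C ∩ (((D \ A) \ B) \ C'))'| = 13

13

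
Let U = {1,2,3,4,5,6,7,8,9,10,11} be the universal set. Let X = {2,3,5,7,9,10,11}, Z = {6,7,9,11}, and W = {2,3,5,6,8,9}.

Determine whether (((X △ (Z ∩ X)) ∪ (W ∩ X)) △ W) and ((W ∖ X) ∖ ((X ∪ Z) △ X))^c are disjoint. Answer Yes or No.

No

Z ∩ X = {7,9,11}
X △ (Z ∩ X) = {2,3,5,10}
W ∩ X = {2,3,5,9}
(X △ (Z ∩ X)) ∪ (W ∩ X) = {2,3,5,9,10}
((X △ (Z ∩ X)) ∪ (W ∩ X)) △ W = {6,8,10}
W ∖ X = {6,8}
X ∪ Z = {2,3,5,6,7,9,10,11}
(X ∪ Z) △ X = {6}
(W ∖ X) ∖ ((X ∪ Z) △ X) = {8}
((W ∖ X) ∖ ((X ∪ Z) △ X))^c = {1,2,3,4,5,6,7,9,10,11}
6 lies in both, so they are not disjoint.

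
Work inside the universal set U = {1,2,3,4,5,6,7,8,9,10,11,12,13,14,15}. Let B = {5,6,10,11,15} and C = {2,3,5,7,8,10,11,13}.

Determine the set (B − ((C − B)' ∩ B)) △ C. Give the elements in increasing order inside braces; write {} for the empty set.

{2,3,5,7,8,10,11,13}

C − B = {2,3,7,8,13}
(C − B)' = {1,4,5,6,9,10,11,12,14,15}
(C − B)' ∩ B = {5,6,10,11,15}
B − ((C − B)' ∩ B) = {}
(B − ((C − B)' ∩ B)) △ C = {2,3,5,7,8,10,11,13}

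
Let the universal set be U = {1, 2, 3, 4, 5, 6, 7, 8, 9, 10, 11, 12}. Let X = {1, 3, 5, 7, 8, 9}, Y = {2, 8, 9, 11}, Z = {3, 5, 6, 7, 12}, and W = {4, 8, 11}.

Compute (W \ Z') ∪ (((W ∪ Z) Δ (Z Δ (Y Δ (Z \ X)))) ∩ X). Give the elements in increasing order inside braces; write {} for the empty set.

Z' = {1, 2, 4, 8, 9, 10, 11}
W \ Z' = {}
W ∪ Z = {3, 4, 5, 6, 7, 8, 11, 12}
Z \ X = {6, 12}
Y Δ (Z \ X) = {2, 6, 8, 9, 11, 12}
Z Δ (Y Δ (Z \ X)) = {2, 3, 5, 7, 8, 9, 11}
(W ∪ Z) Δ (Z Δ (Y Δ (Z \ X))) = {2, 4, 6, 9, 12}
((W ∪ Z) Δ (Z Δ (Y Δ (Z \ X)))) ∩ X = {9}
(W \ Z') ∪ (((W ∪ Z) Δ (Z Δ (Y Δ (Z \ X)))) ∩ X) = {9}

{9}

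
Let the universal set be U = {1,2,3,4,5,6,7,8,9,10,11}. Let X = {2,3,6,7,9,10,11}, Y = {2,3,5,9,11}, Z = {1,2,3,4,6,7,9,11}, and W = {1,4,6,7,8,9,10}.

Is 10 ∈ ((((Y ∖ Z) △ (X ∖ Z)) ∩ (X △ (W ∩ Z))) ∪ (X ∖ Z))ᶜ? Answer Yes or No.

10 ∉ Y and 10 ∉ Z, so 10 ∉ Y ∖ Z
10 ∈ X and 10 ∉ Z, so 10 ∈ X ∖ Z
10 ∉ (Y ∖ Z) and 10 ∈ (X ∖ Z), so 10 ∈ (Y ∖ Z) △ (X ∖ Z)
10 ∈ W and 10 ∉ Z, so 10 ∉ W ∩ Z
10 ∈ X and 10 ∉ (W ∩ Z), so 10 ∈ X △ (W ∩ Z)
10 ∈ ((Y ∖ Z) △ (X ∖ Z)) and 10 ∈ (X △ (W ∩ Z)), so 10 ∈ ((Y ∖ Z) △ (X ∖ Z)) ∩ (X △ (W ∩ Z))
10 ∈ X and 10 ∉ Z, so 10 ∈ X ∖ Z
10 ∈ (((Y ∖ Z) △ (X ∖ Z)) ∩ (X △ (W ∩ Z))) and 10 ∈ (X ∖ Z), so 10 ∈ (((Y ∖ Z) △ (X ∖ Z)) ∩ (X △ (W ∩ Z))) ∪ (X ∖ Z)
10 ∉ ((((Y ∖ Z) △ (X ∖ Z)) ∩ (X △ (W ∩ Z))) ∪ (X ∖ Z))ᶜ since 10 ∈ ((((Y ∖ Z) △ (X ∖ Z)) ∩ (X △ (W ∩ Z))) ∪ (X ∖ Z))

No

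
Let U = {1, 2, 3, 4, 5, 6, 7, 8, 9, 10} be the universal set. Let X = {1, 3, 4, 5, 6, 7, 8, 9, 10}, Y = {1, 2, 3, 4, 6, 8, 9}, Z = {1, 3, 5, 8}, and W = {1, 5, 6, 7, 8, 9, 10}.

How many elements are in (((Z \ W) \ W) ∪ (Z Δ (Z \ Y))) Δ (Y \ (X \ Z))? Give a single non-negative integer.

1

Z \ W = {3}
(Z \ W) \ W = {3}
Z \ Y = {5}
Z Δ (Z \ Y) = {1, 3, 8}
((Z \ W) \ W) ∪ (Z Δ (Z \ Y)) = {1, 3, 8}
X \ Z = {4, 6, 7, 9, 10}
Y \ (X \ Z) = {1, 2, 3, 8}
(((Z \ W) \ W) ∪ (Z Δ (Z \ Y))) Δ (Y \ (X \ Z)) = {2}
|(((Z \ W) \ W) ∪ (Z Δ (Z \ Y))) Δ (Y \ (X \ Z))| = 1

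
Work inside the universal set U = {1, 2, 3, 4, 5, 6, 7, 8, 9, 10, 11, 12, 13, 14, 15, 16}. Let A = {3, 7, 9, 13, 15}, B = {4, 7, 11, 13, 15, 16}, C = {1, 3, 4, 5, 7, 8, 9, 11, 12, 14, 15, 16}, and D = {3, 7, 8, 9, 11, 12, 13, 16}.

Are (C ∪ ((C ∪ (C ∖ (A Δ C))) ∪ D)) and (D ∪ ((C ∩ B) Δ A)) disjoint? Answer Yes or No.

No

A Δ C = {1, 4, 5, 8, 11, 12, 13, 14, 16}
C ∖ (A Δ C) = {3, 7, 9, 15}
C ∪ (C ∖ (A Δ C)) = {1, 3, 4, 5, 7, 8, 9, 11, 12, 14, 15, 16}
(C ∪ (C ∖ (A Δ C))) ∪ D = {1, 3, 4, 5, 7, 8, 9, 11, 12, 13, 14, 15, 16}
C ∪ ((C ∪ (C ∖ (A Δ C))) ∪ D) = {1, 3, 4, 5, 7, 8, 9, 11, 12, 13, 14, 15, 16}
C ∩ B = {4, 7, 11, 15, 16}
(C ∩ B) Δ A = {3, 4, 9, 11, 13, 16}
D ∪ ((C ∩ B) Δ A) = {3, 4, 7, 8, 9, 11, 12, 13, 16}
3 lies in both, so they are not disjoint.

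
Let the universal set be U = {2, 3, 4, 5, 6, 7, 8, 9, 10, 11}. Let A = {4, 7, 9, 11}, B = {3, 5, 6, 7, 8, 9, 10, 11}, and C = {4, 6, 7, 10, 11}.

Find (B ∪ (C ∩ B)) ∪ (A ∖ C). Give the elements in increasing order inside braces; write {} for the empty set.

{3, 5, 6, 7, 8, 9, 10, 11}

C ∩ B = {6, 7, 10, 11}
B ∪ (C ∩ B) = {3, 5, 6, 7, 8, 9, 10, 11}
A ∖ C = {9}
(B ∪ (C ∩ B)) ∪ (A ∖ C) = {3, 5, 6, 7, 8, 9, 10, 11}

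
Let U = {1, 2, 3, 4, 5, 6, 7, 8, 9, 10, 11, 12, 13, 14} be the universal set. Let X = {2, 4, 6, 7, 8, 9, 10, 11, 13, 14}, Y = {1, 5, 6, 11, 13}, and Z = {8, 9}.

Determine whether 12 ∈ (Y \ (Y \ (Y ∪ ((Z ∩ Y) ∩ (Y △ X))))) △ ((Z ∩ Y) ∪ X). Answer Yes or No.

No

12 ∉ Z and 12 ∉ Y, so 12 ∉ Z ∩ Y
12 ∉ Y and 12 ∉ X, so 12 ∉ Y △ X
12 ∉ (Z ∩ Y) and 12 ∉ (Y △ X), so 12 ∉ (Z ∩ Y) ∩ (Y △ X)
12 ∉ Y and 12 ∉ ((Z ∩ Y) ∩ (Y △ X)), so 12 ∉ Y ∪ ((Z ∩ Y) ∩ (Y △ X))
12 ∉ Y and 12 ∉ (Y ∪ ((Z ∩ Y) ∩ (Y △ X))), so 12 ∉ Y \ (Y ∪ ((Z ∩ Y) ∩ (Y △ X)))
12 ∉ Y and 12 ∉ (Y \ (Y ∪ ((Z ∩ Y) ∩ (Y △ X)))), so 12 ∉ Y \ (Y \ (Y ∪ ((Z ∩ Y) ∩ (Y △ X))))
12 ∉ Z and 12 ∉ Y, so 12 ∉ Z ∩ Y
12 ∉ (Z ∩ Y) and 12 ∉ X, so 12 ∉ (Z ∩ Y) ∪ X
12 ∉ (Y \ (Y \ (Y ∪ ((Z ∩ Y) ∩ (Y △ X))))) and 12 ∉ ((Z ∩ Y) ∪ X), so 12 ∉ (Y \ (Y \ (Y ∪ ((Z ∩ Y) ∩ (Y △ X))))) △ ((Z ∩ Y) ∪ X)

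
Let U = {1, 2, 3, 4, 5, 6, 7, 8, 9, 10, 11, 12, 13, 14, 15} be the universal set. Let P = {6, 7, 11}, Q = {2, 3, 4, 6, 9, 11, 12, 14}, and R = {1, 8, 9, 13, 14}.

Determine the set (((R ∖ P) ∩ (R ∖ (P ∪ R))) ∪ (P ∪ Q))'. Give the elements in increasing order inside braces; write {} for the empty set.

R ∖ P = {1, 8, 9, 13, 14}
P ∪ R = {1, 6, 7, 8, 9, 11, 13, 14}
R ∖ (P ∪ R) = {}
(R ∖ P) ∩ (R ∖ (P ∪ R)) = {}
P ∪ Q = {2, 3, 4, 6, 7, 9, 11, 12, 14}
((R ∖ P) ∩ (R ∖ (P ∪ R))) ∪ (P ∪ Q) = {2, 3, 4, 6, 7, 9, 11, 12, 14}
(((R ∖ P) ∩ (R ∖ (P ∪ R))) ∪ (P ∪ Q))' = {1, 5, 8, 10, 13, 15}

{1, 5, 8, 10, 13, 15}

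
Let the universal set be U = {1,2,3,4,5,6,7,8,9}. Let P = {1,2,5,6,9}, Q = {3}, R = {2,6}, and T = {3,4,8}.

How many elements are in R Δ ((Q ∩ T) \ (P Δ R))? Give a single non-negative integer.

Q ∩ T = {3}
P Δ R = {1,5,9}
(Q ∩ T) \ (P Δ R) = {3}
R Δ ((Q ∩ T) \ (P Δ R)) = {2,3,6}
|R Δ ((Q ∩ T) \ (P Δ R))| = 3

3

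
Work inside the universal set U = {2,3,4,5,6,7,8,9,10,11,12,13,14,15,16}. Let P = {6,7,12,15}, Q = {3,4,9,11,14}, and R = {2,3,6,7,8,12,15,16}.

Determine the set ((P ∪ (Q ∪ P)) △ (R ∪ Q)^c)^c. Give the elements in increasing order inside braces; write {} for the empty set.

{2,8,16}

Q ∪ P = {3,4,6,7,9,11,12,14,15}
P ∪ (Q ∪ P) = {3,4,6,7,9,11,12,14,15}
R ∪ Q = {2,3,4,6,7,8,9,11,12,14,15,16}
(R ∪ Q)^c = {5,10,13}
(P ∪ (Q ∪ P)) △ (R ∪ Q)^c = {3,4,5,6,7,9,10,11,12,13,14,15}
((P ∪ (Q ∪ P)) △ (R ∪ Q)^c)^c = {2,8,16}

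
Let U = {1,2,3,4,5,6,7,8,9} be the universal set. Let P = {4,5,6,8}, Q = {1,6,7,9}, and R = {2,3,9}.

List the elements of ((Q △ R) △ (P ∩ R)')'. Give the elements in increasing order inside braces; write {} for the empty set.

{1,2,3,6,7}

Q △ R = {1,2,3,6,7}
P ∩ R = {}
(P ∩ R)' = {1,2,3,4,5,6,7,8,9}
(Q △ R) △ (P ∩ R)' = {4,5,8,9}
((Q △ R) △ (P ∩ R)')' = {1,2,3,6,7}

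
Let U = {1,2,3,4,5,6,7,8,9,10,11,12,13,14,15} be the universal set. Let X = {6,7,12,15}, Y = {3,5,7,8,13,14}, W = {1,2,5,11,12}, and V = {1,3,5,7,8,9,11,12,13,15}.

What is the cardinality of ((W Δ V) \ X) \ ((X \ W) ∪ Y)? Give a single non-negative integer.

2

W Δ V = {2,3,7,8,9,13,15}
(W Δ V) \ X = {2,3,8,9,13}
X \ W = {6,7,15}
(X \ W) ∪ Y = {3,5,6,7,8,13,14,15}
((W Δ V) \ X) \ ((X \ W) ∪ Y) = {2,9}
|((W Δ V) \ X) \ ((X \ W) ∪ Y)| = 2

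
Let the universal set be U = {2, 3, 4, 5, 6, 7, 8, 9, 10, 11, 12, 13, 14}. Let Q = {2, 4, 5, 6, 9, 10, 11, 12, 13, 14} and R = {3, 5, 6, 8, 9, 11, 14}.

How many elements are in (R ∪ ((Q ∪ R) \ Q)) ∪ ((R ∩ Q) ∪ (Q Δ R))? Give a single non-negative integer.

Q ∪ R = {2, 3, 4, 5, 6, 8, 9, 10, 11, 12, 13, 14}
(Q ∪ R) \ Q = {3, 8}
R ∪ ((Q ∪ R) \ Q) = {3, 5, 6, 8, 9, 11, 14}
R ∩ Q = {5, 6, 9, 11, 14}
Q Δ R = {2, 3, 4, 8, 10, 12, 13}
(R ∩ Q) ∪ (Q Δ R) = {2, 3, 4, 5, 6, 8, 9, 10, 11, 12, 13, 14}
(R ∪ ((Q ∪ R) \ Q)) ∪ ((R ∩ Q) ∪ (Q Δ R)) = {2, 3, 4, 5, 6, 8, 9, 10, 11, 12, 13, 14}
|(R ∪ ((Q ∪ R) \ Q)) ∪ ((R ∩ Q) ∪ (Q Δ R))| = 12

12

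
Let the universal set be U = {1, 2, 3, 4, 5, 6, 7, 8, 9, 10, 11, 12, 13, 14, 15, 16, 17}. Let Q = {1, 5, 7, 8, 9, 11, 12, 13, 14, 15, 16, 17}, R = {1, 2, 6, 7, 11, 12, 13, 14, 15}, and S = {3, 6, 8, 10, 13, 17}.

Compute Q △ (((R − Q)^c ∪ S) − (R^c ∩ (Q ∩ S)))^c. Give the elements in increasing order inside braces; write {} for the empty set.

{1, 2, 5, 7, 9, 11, 12, 13, 14, 15, 16}

R − Q = {2, 6}
(R − Q)^c = {1, 3, 4, 5, 7, 8, 9, 10, 11, 12, 13, 14, 15, 16, 17}
(R − Q)^c ∪ S = {1, 3, 4, 5, 6, 7, 8, 9, 10, 11, 12, 13, 14, 15, 16, 17}
R^c = {3, 4, 5, 8, 9, 10, 16, 17}
Q ∩ S = {8, 13, 17}
R^c ∩ (Q ∩ S) = {8, 17}
((R − Q)^c ∪ S) − (R^c ∩ (Q ∩ S)) = {1, 3, 4, 5, 6, 7, 9, 10, 11, 12, 13, 14, 15, 16}
(((R − Q)^c ∪ S) − (R^c ∩ (Q ∩ S)))^c = {2, 8, 17}
Q △ (((R − Q)^c ∪ S) − (R^c ∩ (Q ∩ S)))^c = {1, 2, 5, 7, 9, 11, 12, 13, 14, 15, 16}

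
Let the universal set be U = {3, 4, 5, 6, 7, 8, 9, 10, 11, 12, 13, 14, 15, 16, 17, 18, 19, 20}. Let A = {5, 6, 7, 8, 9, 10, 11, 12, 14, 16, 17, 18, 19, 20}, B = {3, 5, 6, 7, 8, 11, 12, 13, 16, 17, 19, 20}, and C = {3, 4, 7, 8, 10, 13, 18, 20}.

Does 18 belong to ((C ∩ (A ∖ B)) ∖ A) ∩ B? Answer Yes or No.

No

18 ∈ A and 18 ∉ B, so 18 ∈ A ∖ B
18 ∈ C and 18 ∈ (A ∖ B), so 18 ∈ C ∩ (A ∖ B)
18 ∈ (C ∩ (A ∖ B)) and 18 ∈ A, so 18 ∉ (C ∩ (A ∖ B)) ∖ A
18 ∉ ((C ∩ (A ∖ B)) ∖ A) and 18 ∉ B, so 18 ∉ ((C ∩ (A ∖ B)) ∖ A) ∩ B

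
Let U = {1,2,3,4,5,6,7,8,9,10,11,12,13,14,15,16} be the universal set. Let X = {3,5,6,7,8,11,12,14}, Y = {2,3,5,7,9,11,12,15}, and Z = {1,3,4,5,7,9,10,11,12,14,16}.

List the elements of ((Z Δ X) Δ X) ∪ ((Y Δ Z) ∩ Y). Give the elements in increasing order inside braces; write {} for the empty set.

Z Δ X = {1,4,6,8,9,10,16}
(Z Δ X) Δ X = {1,3,4,5,7,9,10,11,12,14,16}
Y Δ Z = {1,2,4,10,14,15,16}
(Y Δ Z) ∩ Y = {2,15}
((Z Δ X) Δ X) ∪ ((Y Δ Z) ∩ Y) = {1,2,3,4,5,7,9,10,11,12,14,15,16}

{1,2,3,4,5,7,9,10,11,12,14,15,16}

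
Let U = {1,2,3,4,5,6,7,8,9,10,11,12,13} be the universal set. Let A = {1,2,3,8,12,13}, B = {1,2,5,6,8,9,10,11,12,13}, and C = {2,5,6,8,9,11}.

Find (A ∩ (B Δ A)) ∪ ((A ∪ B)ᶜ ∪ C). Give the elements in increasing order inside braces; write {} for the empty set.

{2,3,4,5,6,7,8,9,11}

B Δ A = {3,5,6,9,10,11}
A ∩ (B Δ A) = {3}
A ∪ B = {1,2,3,5,6,8,9,10,11,12,13}
(A ∪ B)ᶜ = {4,7}
(A ∪ B)ᶜ ∪ C = {2,4,5,6,7,8,9,11}
(A ∩ (B Δ A)) ∪ ((A ∪ B)ᶜ ∪ C) = {2,3,4,5,6,7,8,9,11}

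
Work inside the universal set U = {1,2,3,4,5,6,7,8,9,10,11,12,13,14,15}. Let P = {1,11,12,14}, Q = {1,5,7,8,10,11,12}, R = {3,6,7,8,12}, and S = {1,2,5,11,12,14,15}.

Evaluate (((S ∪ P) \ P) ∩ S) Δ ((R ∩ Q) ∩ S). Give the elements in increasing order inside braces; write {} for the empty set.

S ∪ P = {1,2,5,11,12,14,15}
(S ∪ P) \ P = {2,5,15}
((S ∪ P) \ P) ∩ S = {2,5,15}
R ∩ Q = {7,8,12}
(R ∩ Q) ∩ S = {12}
(((S ∪ P) \ P) ∩ S) Δ ((R ∩ Q) ∩ S) = {2,5,12,15}

{2,5,12,15}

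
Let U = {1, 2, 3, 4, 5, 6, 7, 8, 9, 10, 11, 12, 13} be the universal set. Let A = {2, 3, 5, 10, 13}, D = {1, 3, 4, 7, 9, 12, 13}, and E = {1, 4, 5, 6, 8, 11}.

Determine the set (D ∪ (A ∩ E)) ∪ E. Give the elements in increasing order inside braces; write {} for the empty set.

{1, 3, 4, 5, 6, 7, 8, 9, 11, 12, 13}

A ∩ E = {5}
D ∪ (A ∩ E) = {1, 3, 4, 5, 7, 9, 12, 13}
(D ∪ (A ∩ E)) ∪ E = {1, 3, 4, 5, 6, 7, 8, 9, 11, 12, 13}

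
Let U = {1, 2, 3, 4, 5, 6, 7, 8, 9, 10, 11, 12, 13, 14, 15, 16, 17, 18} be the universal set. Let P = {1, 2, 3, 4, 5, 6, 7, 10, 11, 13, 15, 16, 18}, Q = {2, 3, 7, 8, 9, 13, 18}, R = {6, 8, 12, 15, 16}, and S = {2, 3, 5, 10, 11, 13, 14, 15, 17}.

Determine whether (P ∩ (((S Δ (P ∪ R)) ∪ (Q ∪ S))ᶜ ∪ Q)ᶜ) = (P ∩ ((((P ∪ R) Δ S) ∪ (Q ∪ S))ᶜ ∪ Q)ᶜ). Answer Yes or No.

P ∪ R = {1, 2, 3, 4, 5, 6, 7, 8, 10, 11, 12, 13, 15, 16, 18}
S Δ (P ∪ R) = {1, 4, 6, 7, 8, 12, 14, 16, 17, 18}
Q ∪ S = {2, 3, 5, 7, 8, 9, 10, 11, 13, 14, 15, 17, 18}
(S Δ (P ∪ R)) ∪ (Q ∪ S) = {1, 2, 3, 4, 5, 6, 7, 8, 9, 10, 11, 12, 13, 14, 15, 16, 17, 18}
((S Δ (P ∪ R)) ∪ (Q ∪ S))ᶜ = {}
((S Δ (P ∪ R)) ∪ (Q ∪ S))ᶜ ∪ Q = {2, 3, 7, 8, 9, 13, 18}
(((S Δ (P ∪ R)) ∪ (Q ∪ S))ᶜ ∪ Q)ᶜ = {1, 4, 5, 6, 10, 11, 12, 14, 15, 16, 17}
P ∩ (((S Δ (P ∪ R)) ∪ (Q ∪ S))ᶜ ∪ Q)ᶜ = {1, 4, 5, 6, 10, 11, 15, 16}
(P ∪ R) Δ S = {1, 4, 6, 7, 8, 12, 14, 16, 17, 18}
((P ∪ R) Δ S) ∪ (Q ∪ S) = {1, 2, 3, 4, 5, 6, 7, 8, 9, 10, 11, 12, 13, 14, 15, 16, 17, 18}
(((P ∪ R) Δ S) ∪ (Q ∪ S))ᶜ = {}
(((P ∪ R) Δ S) ∪ (Q ∪ S))ᶜ ∪ Q = {2, 3, 7, 8, 9, 13, 18}
((((P ∪ R) Δ S) ∪ (Q ∪ S))ᶜ ∪ Q)ᶜ = {1, 4, 5, 6, 10, 11, 12, 14, 15, 16, 17}
P ∩ ((((P ∪ R) Δ S) ∪ (Q ∪ S))ᶜ ∪ Q)ᶜ = {1, 4, 5, 6, 10, 11, 15, 16}
Both equal {1, 4, 5, 6, 10, 11, 15, 16}, so P ∩ (((S Δ (P ∪ R)) ∪ (Q ∪ S))ᶜ ∪ Q)ᶜ = P ∩ ((((P ∪ R) Δ S) ∪ (Q ∪ S))ᶜ ∪ Q)ᶜ.

Yes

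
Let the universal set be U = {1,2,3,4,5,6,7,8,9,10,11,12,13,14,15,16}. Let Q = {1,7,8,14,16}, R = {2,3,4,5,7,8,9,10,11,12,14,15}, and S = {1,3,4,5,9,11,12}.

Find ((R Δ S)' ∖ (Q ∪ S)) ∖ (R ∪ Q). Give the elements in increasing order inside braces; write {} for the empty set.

{6,13}

R Δ S = {1,2,7,8,10,14,15}
(R Δ S)' = {3,4,5,6,9,11,12,13,16}
Q ∪ S = {1,3,4,5,7,8,9,11,12,14,16}
(R Δ S)' ∖ (Q ∪ S) = {6,13}
R ∪ Q = {1,2,3,4,5,7,8,9,10,11,12,14,15,16}
((R Δ S)' ∖ (Q ∪ S)) ∖ (R ∪ Q) = {6,13}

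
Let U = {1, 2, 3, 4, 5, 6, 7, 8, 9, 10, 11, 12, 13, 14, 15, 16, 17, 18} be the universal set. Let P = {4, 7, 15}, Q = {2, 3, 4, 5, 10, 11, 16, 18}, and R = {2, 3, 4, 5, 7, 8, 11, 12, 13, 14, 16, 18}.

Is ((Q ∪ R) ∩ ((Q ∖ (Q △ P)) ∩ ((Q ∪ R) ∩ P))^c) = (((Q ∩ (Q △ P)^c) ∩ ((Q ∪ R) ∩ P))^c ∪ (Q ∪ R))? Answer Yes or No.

Q ∪ R = {2, 3, 4, 5, 7, 8, 10, 11, 12, 13, 14, 16, 18}
Q △ P = {2, 3, 5, 7, 10, 11, 15, 16, 18}
Q ∖ (Q △ P) = {4}
(Q ∪ R) ∩ P = {4, 7}
(Q ∖ (Q △ P)) ∩ ((Q ∪ R) ∩ P) = {4}
((Q ∖ (Q △ P)) ∩ ((Q ∪ R) ∩ P))^c = {1, 2, 3, 5, 6, 7, 8, 9, 10, 11, 12, 13, 14, 15, 16, 17, 18}
(Q ∪ R) ∩ ((Q ∖ (Q △ P)) ∩ ((Q ∪ R) ∩ P))^c = {2, 3, 5, 7, 8, 10, 11, 12, 13, 14, 16, 18}
(Q △ P)^c = {1, 4, 6, 8, 9, 12, 13, 14, 17}
Q ∩ (Q △ P)^c = {4}
(Q ∩ (Q △ P)^c) ∩ ((Q ∪ R) ∩ P) = {4}
((Q ∩ (Q △ P)^c) ∩ ((Q ∪ R) ∩ P))^c = {1, 2, 3, 5, 6, 7, 8, 9, 10, 11, 12, 13, 14, 15, 16, 17, 18}
((Q ∩ (Q △ P)^c) ∩ ((Q ∪ R) ∩ P))^c ∪ (Q ∪ R) = {1, 2, 3, 4, 5, 6, 7, 8, 9, 10, 11, 12, 13, 14, 15, 16, 17, 18}
1 ∈ ((Q ∩ (Q △ P)^c) ∩ ((Q ∪ R) ∩ P))^c ∪ (Q ∪ R) but 1 ∉ (Q ∪ R) ∩ ((Q ∖ (Q △ P)) ∩ ((Q ∪ R) ∩ P))^c, so they differ.

No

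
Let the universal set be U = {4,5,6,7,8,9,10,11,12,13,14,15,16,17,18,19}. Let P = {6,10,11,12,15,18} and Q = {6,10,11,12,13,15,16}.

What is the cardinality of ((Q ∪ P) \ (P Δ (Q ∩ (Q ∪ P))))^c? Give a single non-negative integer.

Q ∪ P = {6,10,11,12,13,15,16,18}
Q ∩ (Q ∪ P) = {6,10,11,12,13,15,16}
P Δ (Q ∩ (Q ∪ P)) = {13,16,18}
(Q ∪ P) \ (P Δ (Q ∩ (Q ∪ P))) = {6,10,11,12,15}
((Q ∪ P) \ (P Δ (Q ∩ (Q ∪ P))))^c = {4,5,7,8,9,13,14,16,17,18,19}
|((Q ∪ P) \ (P Δ (Q ∩ (Q ∪ P))))^c| = 11

11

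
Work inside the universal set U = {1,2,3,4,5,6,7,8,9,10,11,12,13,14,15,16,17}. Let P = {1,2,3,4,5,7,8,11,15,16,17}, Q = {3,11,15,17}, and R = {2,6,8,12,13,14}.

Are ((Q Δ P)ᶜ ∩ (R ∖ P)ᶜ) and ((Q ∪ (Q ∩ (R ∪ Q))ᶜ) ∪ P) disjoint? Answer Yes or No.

Q Δ P = {1,2,4,5,7,8,16}
(Q Δ P)ᶜ = {3,6,9,10,11,12,13,14,15,17}
R ∖ P = {6,12,13,14}
(R ∖ P)ᶜ = {1,2,3,4,5,7,8,9,10,11,15,16,17}
(Q Δ P)ᶜ ∩ (R ∖ P)ᶜ = {3,9,10,11,15,17}
R ∪ Q = {2,3,6,8,11,12,13,14,15,17}
Q ∩ (R ∪ Q) = {3,11,15,17}
(Q ∩ (R ∪ Q))ᶜ = {1,2,4,5,6,7,8,9,10,12,13,14,16}
Q ∪ (Q ∩ (R ∪ Q))ᶜ = {1,2,3,4,5,6,7,8,9,10,11,12,13,14,15,16,17}
(Q ∪ (Q ∩ (R ∪ Q))ᶜ) ∪ P = {1,2,3,4,5,6,7,8,9,10,11,12,13,14,15,16,17}
3 lies in both, so they are not disjoint.

No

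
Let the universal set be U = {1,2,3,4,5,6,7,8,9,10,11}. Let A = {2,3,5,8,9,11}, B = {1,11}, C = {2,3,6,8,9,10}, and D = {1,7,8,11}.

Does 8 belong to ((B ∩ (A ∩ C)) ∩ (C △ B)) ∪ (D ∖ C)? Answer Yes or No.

No

8 ∈ A and 8 ∈ C, so 8 ∈ A ∩ C
8 ∉ B and 8 ∈ (A ∩ C), so 8 ∉ B ∩ (A ∩ C)
8 ∈ C and 8 ∉ B, so 8 ∈ C △ B
8 ∉ (B ∩ (A ∩ C)) and 8 ∈ (C △ B), so 8 ∉ (B ∩ (A ∩ C)) ∩ (C △ B)
8 ∈ D and 8 ∈ C, so 8 ∉ D ∖ C
8 ∉ ((B ∩ (A ∩ C)) ∩ (C △ B)) and 8 ∉ (D ∖ C), so 8 ∉ ((B ∩ (A ∩ C)) ∩ (C △ B)) ∪ (D ∖ C)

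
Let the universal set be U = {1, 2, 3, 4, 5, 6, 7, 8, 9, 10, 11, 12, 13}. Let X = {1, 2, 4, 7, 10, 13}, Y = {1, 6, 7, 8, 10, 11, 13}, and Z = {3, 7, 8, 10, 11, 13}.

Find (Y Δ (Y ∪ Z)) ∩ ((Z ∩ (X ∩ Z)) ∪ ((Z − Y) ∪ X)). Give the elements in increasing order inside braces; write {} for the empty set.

Y ∪ Z = {1, 3, 6, 7, 8, 10, 11, 13}
Y Δ (Y ∪ Z) = {3}
X ∩ Z = {7, 10, 13}
Z ∩ (X ∩ Z) = {7, 10, 13}
Z − Y = {3}
(Z − Y) ∪ X = {1, 2, 3, 4, 7, 10, 13}
(Z ∩ (X ∩ Z)) ∪ ((Z − Y) ∪ X) = {1, 2, 3, 4, 7, 10, 13}
(Y Δ (Y ∪ Z)) ∩ ((Z ∩ (X ∩ Z)) ∪ ((Z − Y) ∪ X)) = {3}

{3}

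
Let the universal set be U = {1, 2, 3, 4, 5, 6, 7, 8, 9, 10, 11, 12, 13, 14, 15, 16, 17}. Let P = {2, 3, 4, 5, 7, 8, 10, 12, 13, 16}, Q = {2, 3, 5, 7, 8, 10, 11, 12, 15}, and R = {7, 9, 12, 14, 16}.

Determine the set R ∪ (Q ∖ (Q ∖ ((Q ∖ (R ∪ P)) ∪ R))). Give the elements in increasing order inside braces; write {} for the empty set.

R ∪ P = {2, 3, 4, 5, 7, 8, 9, 10, 12, 13, 14, 16}
Q ∖ (R ∪ P) = {11, 15}
(Q ∖ (R ∪ P)) ∪ R = {7, 9, 11, 12, 14, 15, 16}
Q ∖ ((Q ∖ (R ∪ P)) ∪ R) = {2, 3, 5, 8, 10}
Q ∖ (Q ∖ ((Q ∖ (R ∪ P)) ∪ R)) = {7, 11, 12, 15}
R ∪ (Q ∖ (Q ∖ ((Q ∖ (R ∪ P)) ∪ R))) = {7, 9, 11, 12, 14, 15, 16}

{7, 9, 11, 12, 14, 15, 16}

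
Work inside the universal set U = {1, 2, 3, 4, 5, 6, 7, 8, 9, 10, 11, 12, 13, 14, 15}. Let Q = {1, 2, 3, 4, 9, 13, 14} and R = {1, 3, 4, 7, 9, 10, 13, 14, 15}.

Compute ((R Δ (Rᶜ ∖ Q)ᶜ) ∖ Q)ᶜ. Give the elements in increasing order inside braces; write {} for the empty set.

{1, 2, 3, 4, 5, 6, 7, 8, 9, 10, 11, 12, 13, 14, 15}

Rᶜ = {2, 5, 6, 8, 11, 12}
Rᶜ ∖ Q = {5, 6, 8, 11, 12}
(Rᶜ ∖ Q)ᶜ = {1, 2, 3, 4, 7, 9, 10, 13, 14, 15}
R Δ (Rᶜ ∖ Q)ᶜ = {2}
(R Δ (Rᶜ ∖ Q)ᶜ) ∖ Q = {}
((R Δ (Rᶜ ∖ Q)ᶜ) ∖ Q)ᶜ = {1, 2, 3, 4, 5, 6, 7, 8, 9, 10, 11, 12, 13, 14, 15}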